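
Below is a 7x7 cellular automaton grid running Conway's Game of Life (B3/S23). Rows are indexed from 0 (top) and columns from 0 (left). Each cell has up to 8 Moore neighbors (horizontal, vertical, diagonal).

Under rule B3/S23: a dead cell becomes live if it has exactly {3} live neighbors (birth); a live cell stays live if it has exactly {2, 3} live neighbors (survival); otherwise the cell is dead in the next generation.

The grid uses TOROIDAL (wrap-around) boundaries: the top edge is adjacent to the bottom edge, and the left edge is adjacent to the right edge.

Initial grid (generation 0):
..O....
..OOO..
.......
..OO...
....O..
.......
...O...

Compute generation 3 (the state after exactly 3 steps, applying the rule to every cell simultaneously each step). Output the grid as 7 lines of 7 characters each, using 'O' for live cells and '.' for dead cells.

Answer: ...O...
.OO....
..O.OO.
...OO..
.......
.......
.......

Derivation:
Simulating step by step:
Generation 0 (given above): 8 live cells
Generation 1: 7 live cells
..O.O..
..OO...
....O..
...O...
...O...
.......
.......
Generation 2: 7 live cells
..O....
..O.O..
..O.O..
...OO..
.......
.......
.......
Generation 3: 8 live cells
(generation 3 grid is the final answer)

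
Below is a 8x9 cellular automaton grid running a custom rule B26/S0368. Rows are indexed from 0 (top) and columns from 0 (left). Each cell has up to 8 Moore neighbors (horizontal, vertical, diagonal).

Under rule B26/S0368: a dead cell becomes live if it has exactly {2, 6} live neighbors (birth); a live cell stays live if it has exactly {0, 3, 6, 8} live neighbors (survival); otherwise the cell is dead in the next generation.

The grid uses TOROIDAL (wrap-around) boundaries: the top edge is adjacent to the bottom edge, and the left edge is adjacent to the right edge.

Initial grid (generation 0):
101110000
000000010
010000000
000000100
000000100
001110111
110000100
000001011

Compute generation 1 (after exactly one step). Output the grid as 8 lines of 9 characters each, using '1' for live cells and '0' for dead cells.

Simulating step by step:
Generation 0 (given above): 20 live cells
Generation 1: 19 live cells
(generation 1 grid is the final answer)

Answer: 010001000
100010011
010000110
000001010
001010101
000000100
100000010
000000001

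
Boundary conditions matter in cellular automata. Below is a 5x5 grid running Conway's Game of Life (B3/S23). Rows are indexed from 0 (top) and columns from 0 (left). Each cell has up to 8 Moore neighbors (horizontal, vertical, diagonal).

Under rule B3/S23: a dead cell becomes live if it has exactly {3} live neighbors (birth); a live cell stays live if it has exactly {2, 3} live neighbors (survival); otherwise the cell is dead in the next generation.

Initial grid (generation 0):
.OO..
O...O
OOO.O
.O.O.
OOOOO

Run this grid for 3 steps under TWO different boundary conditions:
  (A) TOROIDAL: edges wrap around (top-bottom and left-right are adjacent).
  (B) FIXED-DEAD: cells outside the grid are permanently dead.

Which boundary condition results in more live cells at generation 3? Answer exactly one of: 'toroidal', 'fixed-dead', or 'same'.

Answer: fixed-dead

Derivation:
Under TOROIDAL boundary, generation 3:
.....
.....
.....
.....
.....
Population = 0

Under FIXED-DEAD boundary, generation 3:
.....
.....
OO...
.O...
.....
Population = 3

Comparison: toroidal=0, fixed-dead=3 -> fixed-dead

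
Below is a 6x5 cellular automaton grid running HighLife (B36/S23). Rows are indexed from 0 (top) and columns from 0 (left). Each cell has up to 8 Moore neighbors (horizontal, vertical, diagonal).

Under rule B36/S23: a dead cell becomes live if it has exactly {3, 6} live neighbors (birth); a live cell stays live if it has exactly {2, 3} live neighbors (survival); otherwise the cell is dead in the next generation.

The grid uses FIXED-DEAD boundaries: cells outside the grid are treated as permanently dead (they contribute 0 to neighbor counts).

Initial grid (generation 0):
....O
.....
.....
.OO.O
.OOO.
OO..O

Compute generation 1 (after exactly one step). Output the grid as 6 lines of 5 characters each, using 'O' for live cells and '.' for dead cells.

Answer: .....
.....
.....
.O...
....O
OO.O.

Derivation:
Simulating step by step:
Generation 0 (given above): 10 live cells
Generation 1: 5 live cells
(generation 1 grid is the final answer)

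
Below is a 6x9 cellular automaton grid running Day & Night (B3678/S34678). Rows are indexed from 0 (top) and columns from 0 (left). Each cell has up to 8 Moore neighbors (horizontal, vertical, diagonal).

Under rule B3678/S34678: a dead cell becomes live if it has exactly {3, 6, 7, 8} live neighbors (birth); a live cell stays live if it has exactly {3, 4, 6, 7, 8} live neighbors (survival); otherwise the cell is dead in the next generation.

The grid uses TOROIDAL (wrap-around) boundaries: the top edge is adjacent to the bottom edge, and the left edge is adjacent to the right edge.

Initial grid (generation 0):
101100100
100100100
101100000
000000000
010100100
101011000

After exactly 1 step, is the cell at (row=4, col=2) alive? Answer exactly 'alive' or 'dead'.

Simulating step by step:
Generation 0 (given above): 17 live cells
Generation 1: 16 live cells
001100001
000110001
010000000
010100000
001011000
001011100

Cell (4,2) at generation 1: 1 -> alive

Answer: alive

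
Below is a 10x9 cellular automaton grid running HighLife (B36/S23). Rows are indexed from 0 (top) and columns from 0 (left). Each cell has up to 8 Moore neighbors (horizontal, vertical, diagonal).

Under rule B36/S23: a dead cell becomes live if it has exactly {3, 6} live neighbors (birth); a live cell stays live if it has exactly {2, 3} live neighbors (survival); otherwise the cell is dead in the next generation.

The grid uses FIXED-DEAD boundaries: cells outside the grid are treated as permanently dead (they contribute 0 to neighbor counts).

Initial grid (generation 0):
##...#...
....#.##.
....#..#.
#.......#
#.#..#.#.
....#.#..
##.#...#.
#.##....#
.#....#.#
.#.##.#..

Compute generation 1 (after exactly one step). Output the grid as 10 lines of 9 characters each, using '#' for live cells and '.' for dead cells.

Simulating step by step:
Generation 0 (given above): 31 live cells
Generation 1: 39 live cells
(generation 1 grid is the final answer)

Answer: .....##..
....#.##.
.....####
.#....###
.#...###.
#.######.
##.##..#.
#..#....#
##..##...
..#..#.#.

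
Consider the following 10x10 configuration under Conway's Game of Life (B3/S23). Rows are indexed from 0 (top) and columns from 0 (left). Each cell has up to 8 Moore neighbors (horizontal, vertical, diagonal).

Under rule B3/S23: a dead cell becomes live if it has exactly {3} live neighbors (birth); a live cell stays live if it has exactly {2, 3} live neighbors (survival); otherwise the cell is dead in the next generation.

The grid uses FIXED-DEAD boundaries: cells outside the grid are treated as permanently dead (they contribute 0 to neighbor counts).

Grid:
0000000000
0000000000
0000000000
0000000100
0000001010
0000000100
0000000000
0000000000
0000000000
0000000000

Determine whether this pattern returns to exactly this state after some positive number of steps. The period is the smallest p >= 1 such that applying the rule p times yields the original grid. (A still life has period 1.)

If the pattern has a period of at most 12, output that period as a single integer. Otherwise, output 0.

Answer: 1

Derivation:
Simulating and comparing each generation to the original:
Gen 0 (original, given above): 4 live cells
Gen 1: 4 live cells, MATCHES original -> period = 1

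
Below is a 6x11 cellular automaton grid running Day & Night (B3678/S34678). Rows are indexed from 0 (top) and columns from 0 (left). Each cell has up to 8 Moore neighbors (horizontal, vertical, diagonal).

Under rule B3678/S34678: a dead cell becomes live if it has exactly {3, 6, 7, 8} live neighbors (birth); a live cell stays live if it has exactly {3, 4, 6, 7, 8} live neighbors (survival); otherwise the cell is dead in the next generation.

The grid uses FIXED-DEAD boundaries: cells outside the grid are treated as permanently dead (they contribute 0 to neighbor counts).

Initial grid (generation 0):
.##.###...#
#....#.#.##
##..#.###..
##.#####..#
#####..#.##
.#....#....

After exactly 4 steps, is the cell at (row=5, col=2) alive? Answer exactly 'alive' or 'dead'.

Answer: alive

Derivation:
Simulating step by step:
Generation 0 (given above): 35 live cells
Generation 1: 28 live cells
.....##..#.
#.##..##.#.
#######.#.#
.##........
#..##..##..
##.#.......
Generation 2: 24 live cells
......###..
..##.#.#.##
###.###..#.
...#..#.##.
#..#.......
..#.#......
Generation 3: 23 live cells
......####.
..##.###.#.
.##.###..#.
#..#...#...
..###......
...#.......
Generation 4: 22 live cells
.....####..
.###..#.###
.##.##.....
......#....
..###......
..###......

Cell (5,2) at generation 4: 1 -> alive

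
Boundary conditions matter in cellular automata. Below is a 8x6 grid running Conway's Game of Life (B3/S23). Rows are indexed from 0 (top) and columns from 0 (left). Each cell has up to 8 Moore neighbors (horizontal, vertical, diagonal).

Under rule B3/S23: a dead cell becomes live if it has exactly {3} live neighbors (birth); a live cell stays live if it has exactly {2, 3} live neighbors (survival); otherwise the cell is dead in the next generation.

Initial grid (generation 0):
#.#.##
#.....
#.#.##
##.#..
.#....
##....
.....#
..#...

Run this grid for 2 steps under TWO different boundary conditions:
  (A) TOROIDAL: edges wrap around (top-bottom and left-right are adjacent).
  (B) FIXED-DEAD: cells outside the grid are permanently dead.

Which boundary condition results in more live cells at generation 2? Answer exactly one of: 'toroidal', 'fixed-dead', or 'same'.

Answer: same

Derivation:
Under TOROIDAL boundary, generation 2:
####.#
..#..#
..#.#.
..#.#.
......
##....
......
...##.
Population = 15

Under FIXED-DEAD boundary, generation 2:
......
#.##..
#.#.#.
.##.#.
##....
##....
##....
......
Population = 15

Comparison: toroidal=15, fixed-dead=15 -> same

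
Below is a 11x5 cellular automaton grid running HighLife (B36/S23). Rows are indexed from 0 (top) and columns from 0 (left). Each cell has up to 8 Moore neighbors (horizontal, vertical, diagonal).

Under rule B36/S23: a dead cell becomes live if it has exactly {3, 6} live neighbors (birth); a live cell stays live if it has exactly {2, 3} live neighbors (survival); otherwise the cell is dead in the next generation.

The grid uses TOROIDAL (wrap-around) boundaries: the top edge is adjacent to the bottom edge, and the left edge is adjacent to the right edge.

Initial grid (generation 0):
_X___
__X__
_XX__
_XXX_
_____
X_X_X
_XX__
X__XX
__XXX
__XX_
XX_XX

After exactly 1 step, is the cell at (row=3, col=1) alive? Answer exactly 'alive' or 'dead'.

Answer: alive

Derivation:
Simulating step by step:
Generation 0 (given above): 24 live cells
Generation 1: 20 live cells
_X_XX
__X__
_____
_X_X_
X___X
X_XX_
__X__
X____
XX___
____X
XX_XX

Cell (3,1) at generation 1: 1 -> alive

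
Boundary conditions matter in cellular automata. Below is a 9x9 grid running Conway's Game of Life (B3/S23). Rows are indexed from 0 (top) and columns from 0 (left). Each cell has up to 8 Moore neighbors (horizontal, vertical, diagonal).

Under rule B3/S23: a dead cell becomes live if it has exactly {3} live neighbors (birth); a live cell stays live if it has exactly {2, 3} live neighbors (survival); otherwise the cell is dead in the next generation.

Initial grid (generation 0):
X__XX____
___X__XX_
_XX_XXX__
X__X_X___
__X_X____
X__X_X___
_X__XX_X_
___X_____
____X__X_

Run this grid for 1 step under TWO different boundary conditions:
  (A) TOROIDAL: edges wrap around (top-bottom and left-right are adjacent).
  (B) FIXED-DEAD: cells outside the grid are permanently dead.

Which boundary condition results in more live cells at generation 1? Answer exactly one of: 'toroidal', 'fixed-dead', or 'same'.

Under TOROIDAL boundary, generation 1:
___XXXXXX
_X____XX_
_XX____X_
______X__
_XX__X___
_XXX_XX__
__XX_XX__
___X_XX__
____X____
Population = 29

Under FIXED-DEAD boundary, generation 1:
___XX____
_X____XX_
_XX____X_
______X__
_XX__X___
_XXX_XX__
__XX_XX__
___X_XX__
_________
Population = 24

Comparison: toroidal=29, fixed-dead=24 -> toroidal

Answer: toroidal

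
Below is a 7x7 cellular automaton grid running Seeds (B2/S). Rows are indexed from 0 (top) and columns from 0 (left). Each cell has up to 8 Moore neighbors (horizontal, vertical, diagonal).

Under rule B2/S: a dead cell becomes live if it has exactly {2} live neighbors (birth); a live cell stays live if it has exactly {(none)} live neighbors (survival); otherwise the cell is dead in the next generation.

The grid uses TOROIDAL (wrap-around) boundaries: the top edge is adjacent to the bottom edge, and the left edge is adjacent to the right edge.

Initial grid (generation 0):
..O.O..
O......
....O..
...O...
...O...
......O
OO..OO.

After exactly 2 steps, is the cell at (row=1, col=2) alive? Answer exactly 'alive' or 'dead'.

Simulating step by step:
Generation 0 (given above): 11 live cells
Generation 1: 11 live cells
.......
.O..OO.
...O...
..O....
..O.O..
.OOO...
..O....
Generation 2: 12 live cells
.OOOOO.
..OO...
.O...O.
.O..O..
.......
....O..
.......

Cell (1,2) at generation 2: 1 -> alive

Answer: alive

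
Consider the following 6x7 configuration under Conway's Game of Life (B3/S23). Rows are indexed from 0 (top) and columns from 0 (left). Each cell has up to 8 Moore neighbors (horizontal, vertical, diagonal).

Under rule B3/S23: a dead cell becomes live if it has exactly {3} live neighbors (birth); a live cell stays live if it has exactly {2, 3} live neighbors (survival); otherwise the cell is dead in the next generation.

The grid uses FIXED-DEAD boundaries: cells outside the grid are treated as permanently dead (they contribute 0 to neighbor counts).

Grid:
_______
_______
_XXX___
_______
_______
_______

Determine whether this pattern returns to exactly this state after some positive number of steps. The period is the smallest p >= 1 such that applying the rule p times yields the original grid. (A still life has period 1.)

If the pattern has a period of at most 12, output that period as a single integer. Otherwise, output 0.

Simulating and comparing each generation to the original:
Gen 0 (original, given above): 3 live cells
Gen 1: 3 live cells, differs from original
Gen 2: 3 live cells, MATCHES original -> period = 2

Answer: 2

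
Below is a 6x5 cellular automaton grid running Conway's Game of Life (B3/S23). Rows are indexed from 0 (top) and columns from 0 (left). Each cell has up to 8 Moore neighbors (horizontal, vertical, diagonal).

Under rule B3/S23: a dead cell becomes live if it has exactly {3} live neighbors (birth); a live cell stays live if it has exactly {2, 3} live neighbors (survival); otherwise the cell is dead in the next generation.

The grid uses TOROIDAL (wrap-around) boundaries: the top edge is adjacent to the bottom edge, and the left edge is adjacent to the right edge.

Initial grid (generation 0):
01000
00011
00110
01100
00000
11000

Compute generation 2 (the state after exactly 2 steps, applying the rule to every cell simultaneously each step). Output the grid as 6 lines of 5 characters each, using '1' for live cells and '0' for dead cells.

Simulating step by step:
Generation 0 (given above): 9 live cells
Generation 1: 14 live cells
01101
00011
01001
01110
10100
11000
Generation 2: 14 live cells
(generation 2 grid is the final answer)

Answer: 01101
01001
01001
00011
10011
00011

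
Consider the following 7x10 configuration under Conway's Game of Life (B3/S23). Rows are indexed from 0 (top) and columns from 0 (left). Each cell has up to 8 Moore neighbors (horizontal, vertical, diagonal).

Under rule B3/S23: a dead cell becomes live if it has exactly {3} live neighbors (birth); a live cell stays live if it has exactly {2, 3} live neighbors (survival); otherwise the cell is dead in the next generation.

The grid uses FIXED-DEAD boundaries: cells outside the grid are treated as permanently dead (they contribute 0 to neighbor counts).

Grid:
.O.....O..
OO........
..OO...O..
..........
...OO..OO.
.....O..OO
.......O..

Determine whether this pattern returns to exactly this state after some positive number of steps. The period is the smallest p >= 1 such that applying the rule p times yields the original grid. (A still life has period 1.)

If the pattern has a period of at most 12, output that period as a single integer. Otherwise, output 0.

Answer: 0

Derivation:
Simulating and comparing each generation to the original:
Gen 0 (original, given above): 15 live cells
Gen 1: 18 live cells, differs from original
Gen 2: 14 live cells, differs from original
Gen 3: 11 live cells, differs from original
Gen 4: 11 live cells, differs from original
Gen 5: 13 live cells, differs from original
Gen 6: 10 live cells, differs from original
Gen 7: 9 live cells, differs from original
Gen 8: 9 live cells, differs from original
Gen 9: 7 live cells, differs from original
Gen 10: 6 live cells, differs from original
Gen 11: 6 live cells, differs from original
Gen 12: 8 live cells, differs from original
No period found within 12 steps.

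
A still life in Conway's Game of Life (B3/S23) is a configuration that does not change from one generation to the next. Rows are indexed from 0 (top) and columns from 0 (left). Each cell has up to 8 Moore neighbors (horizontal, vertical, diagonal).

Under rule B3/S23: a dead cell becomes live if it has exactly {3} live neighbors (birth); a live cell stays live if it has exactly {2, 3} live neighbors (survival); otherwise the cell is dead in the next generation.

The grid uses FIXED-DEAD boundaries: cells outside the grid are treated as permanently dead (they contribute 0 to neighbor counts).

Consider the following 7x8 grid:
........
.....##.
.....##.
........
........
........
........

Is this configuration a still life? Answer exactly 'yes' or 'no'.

Compute generation 1 and compare to generation 0 (given above):
Generation 1:
........
.....##.
.....##.
........
........
........
........
The grids are IDENTICAL -> still life.

Answer: yes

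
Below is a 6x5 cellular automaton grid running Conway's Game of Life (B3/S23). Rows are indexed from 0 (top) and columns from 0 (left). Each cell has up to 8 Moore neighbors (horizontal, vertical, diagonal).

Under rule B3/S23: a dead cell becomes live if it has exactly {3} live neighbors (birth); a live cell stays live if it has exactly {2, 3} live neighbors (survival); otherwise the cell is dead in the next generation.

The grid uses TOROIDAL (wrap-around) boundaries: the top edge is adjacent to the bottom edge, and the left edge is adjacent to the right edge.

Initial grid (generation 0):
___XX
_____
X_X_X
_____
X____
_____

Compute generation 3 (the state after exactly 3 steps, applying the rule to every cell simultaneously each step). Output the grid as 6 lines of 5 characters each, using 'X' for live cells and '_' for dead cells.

Simulating step by step:
Generation 0 (given above): 6 live cells
Generation 1: 5 live cells
_____
X____
_____
XX__X
_____
____X
Generation 2: 4 live cells
_____
_____
_X__X
X____
____X
_____
Generation 3: 3 live cells
(generation 3 grid is the final answer)

Answer: _____
_____
X____
X___X
_____
_____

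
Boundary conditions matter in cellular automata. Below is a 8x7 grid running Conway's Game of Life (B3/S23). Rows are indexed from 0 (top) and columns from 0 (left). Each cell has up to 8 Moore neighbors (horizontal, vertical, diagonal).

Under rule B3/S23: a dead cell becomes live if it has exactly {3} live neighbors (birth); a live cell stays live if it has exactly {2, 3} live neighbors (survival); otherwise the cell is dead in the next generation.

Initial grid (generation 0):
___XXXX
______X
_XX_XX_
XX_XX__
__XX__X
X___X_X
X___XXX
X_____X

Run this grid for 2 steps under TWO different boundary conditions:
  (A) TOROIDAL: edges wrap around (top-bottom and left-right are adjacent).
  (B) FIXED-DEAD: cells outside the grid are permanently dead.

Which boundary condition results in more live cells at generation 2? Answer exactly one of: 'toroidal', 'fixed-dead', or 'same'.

Answer: toroidal

Derivation:
Under TOROIDAL boundary, generation 2:
___X___
X_X_X_X
__XX___
__XX___
_X___XX
XXXX_X_
__XXX__
___XX__
Population = 22

Under FIXED-DEAD boundary, generation 2:
_____XX
__X___X
X_XX_X_
X_XX___
X______
__XX___
XX____X
_____X_
Population = 18

Comparison: toroidal=22, fixed-dead=18 -> toroidal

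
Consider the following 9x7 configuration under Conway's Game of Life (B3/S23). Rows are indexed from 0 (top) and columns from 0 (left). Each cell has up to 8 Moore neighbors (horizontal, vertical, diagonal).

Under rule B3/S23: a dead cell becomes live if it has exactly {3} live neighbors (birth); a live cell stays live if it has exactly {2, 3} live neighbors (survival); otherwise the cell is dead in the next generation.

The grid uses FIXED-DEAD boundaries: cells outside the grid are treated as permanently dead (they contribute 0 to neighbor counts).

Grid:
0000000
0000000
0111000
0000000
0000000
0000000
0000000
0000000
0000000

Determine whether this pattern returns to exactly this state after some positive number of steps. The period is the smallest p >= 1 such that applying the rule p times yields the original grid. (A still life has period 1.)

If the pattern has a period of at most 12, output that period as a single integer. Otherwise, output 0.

Answer: 2

Derivation:
Simulating and comparing each generation to the original:
Gen 0 (original, given above): 3 live cells
Gen 1: 3 live cells, differs from original
Gen 2: 3 live cells, MATCHES original -> period = 2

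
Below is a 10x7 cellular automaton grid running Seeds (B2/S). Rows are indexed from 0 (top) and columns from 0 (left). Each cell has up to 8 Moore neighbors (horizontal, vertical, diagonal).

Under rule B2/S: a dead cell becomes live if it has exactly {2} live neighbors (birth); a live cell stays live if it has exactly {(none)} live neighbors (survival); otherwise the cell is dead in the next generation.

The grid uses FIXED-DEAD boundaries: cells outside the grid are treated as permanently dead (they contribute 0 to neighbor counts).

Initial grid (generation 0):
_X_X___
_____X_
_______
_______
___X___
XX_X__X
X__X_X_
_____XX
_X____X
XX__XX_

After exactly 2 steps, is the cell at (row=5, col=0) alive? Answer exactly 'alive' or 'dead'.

Simulating step by step:
Generation 0 (given above): 19 live cells
Generation 1: 14 live cells
__X_X__
__X_X__
_______
_______
XX__X__
_____X_
_______
XXX____
__X____
__X___X
Generation 2: 17 live cells
_X___X_
_X___X_
___X___
XX_____
_____X_
XX__X__
X_X____
___X___
X______
_X_X___

Cell (5,0) at generation 2: 1 -> alive

Answer: alive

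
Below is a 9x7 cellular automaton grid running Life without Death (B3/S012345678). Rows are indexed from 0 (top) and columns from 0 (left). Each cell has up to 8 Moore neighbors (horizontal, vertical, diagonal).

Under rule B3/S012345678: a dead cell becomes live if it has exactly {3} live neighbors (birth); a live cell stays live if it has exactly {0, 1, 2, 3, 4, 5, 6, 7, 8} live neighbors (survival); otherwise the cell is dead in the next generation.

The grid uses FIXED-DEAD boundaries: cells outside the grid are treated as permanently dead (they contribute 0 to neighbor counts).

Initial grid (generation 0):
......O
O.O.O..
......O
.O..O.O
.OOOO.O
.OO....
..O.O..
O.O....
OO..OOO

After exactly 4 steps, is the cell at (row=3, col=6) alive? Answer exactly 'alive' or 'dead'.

Simulating step by step:
Generation 0 (given above): 24 live cells
Generation 1: 31 live cells
......O
O.O.OO.
.O.O..O
.O..O.O
OOOOO.O
.OO.OO.
..O.O..
O.O.O..
OO..OOO
Generation 2: 38 live cells
.....OO
OOOOOOO
OO.O..O
.O..O.O
OOOOO.O
OOO.OO.
..O.O..
O.O.O..
OO.OOOO
Generation 3: 43 live cells
.OOO.OO
OOOOOOO
OO.O..O
.O..O.O
OOOOO.O
OOO.OO.
O.O.O..
O.O.O..
OOOOOOO
Generation 4: 44 live cells
OOOO.OO
OOOOOOO
OO.O..O
.O..O.O
OOOOO.O
OOO.OO.
O.O.O..
O.O.O..
OOOOOOO

Cell (3,6) at generation 4: 1 -> alive

Answer: alive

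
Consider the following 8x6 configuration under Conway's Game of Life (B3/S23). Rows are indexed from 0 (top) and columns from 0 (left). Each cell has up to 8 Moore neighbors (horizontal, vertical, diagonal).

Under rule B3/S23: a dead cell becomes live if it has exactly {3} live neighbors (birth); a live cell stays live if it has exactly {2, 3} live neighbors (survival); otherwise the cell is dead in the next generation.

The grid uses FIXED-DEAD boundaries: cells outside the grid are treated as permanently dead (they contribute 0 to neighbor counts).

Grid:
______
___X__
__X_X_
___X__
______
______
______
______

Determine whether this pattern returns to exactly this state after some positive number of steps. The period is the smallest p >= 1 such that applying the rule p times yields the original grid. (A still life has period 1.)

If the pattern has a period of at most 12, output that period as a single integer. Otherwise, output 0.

Answer: 1

Derivation:
Simulating and comparing each generation to the original:
Gen 0 (original, given above): 4 live cells
Gen 1: 4 live cells, MATCHES original -> period = 1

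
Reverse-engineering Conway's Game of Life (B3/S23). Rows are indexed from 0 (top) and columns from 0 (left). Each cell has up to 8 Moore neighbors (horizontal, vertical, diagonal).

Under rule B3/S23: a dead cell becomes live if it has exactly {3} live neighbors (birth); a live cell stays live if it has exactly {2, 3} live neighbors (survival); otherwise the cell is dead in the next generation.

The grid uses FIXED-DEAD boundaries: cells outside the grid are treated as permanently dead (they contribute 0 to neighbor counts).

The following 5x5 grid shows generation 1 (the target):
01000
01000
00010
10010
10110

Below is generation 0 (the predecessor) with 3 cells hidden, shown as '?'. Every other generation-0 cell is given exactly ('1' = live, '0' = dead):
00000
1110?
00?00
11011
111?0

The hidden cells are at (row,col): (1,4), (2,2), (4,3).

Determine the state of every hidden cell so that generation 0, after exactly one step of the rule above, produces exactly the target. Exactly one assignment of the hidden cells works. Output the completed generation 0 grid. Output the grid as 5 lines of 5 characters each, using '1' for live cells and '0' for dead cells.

Answer: 00000
11100
00000
11011
11100

Derivation:
Hidden generation-0 cells (in order): (1,4), (2,2), (4,3).
A hidden cell only influences target cells in its own 3x3 neighborhood. Try each of the 2^3 = 8 assignments, step the completed generation 0 forward once under B3/S23, and compare with the target:
  (1,4)=0 (2,2)=0 (4,3)=0 -> step reproduces the target at every cell -> ACCEPT
  (1,4)=0 (2,2)=0 (4,3)=1 -> step gives (3,4)='1' but target has '0' -> reject
  (1,4)=0 (2,2)=1 (4,3)=0 -> step gives (1,2)='1' but target has '0' -> reject
  (1,4)=0 (2,2)=1 (4,3)=1 -> step gives (1,2)='1' but target has '0' -> reject
  (1,4)=1 (2,2)=0 (4,3)=0 -> step gives (2,3)='0' but target has '1' -> reject
  (1,4)=1 (2,2)=0 (4,3)=1 -> step gives (2,3)='0' but target has '1' -> reject
  (1,4)=1 (2,2)=1 (4,3)=0 -> step gives (1,2)='1' but target has '0' -> reject
  (1,4)=1 (2,2)=1 (4,3)=1 -> step gives (1,2)='1' but target has '0' -> reject
Unique solution: (1,4)=dead, (2,2)=dead, (4,3)=dead.
Check: live-neighbor counts of every cell in the completed generation 0:
23210
12110
45432
34421
34332
Applying B3/S23 to generation 0 with these counts gives:
01000
01000
00010
10010
10110
which matches the target exactly.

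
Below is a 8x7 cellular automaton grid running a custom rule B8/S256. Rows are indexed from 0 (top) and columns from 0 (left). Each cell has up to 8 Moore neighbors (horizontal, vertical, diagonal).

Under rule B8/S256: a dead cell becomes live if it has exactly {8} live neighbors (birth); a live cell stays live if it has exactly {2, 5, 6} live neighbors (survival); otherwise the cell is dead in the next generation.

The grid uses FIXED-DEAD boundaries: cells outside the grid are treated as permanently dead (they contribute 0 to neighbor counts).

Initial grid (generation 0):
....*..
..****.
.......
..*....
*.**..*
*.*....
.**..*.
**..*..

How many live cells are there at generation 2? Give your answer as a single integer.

Answer: 1

Derivation:
Simulating step by step:
Generation 0 (given above): 18 live cells
Generation 1: 5 live cells
.......
.....*.
.......
..*....
.......
*......
.*.....
*......
Generation 2: 1 live cells
.......
.......
.......
.......
.......
.......
.*.....
.......
Population at generation 2: 1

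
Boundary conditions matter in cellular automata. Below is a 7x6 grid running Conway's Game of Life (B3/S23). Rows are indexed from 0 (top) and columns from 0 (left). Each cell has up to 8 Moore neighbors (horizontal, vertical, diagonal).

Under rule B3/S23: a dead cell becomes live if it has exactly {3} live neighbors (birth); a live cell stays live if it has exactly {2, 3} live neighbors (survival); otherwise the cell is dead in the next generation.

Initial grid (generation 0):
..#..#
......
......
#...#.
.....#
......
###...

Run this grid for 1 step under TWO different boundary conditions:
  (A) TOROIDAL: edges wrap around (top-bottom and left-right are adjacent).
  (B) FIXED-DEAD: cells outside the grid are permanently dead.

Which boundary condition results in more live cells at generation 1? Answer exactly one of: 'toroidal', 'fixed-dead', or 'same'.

Answer: toroidal

Derivation:
Under TOROIDAL boundary, generation 1:
#.#...
......
......
.....#
.....#
##....
###...
Population = 9

Under FIXED-DEAD boundary, generation 1:
......
......
......
......
......
.#....
.#....
Population = 2

Comparison: toroidal=9, fixed-dead=2 -> toroidal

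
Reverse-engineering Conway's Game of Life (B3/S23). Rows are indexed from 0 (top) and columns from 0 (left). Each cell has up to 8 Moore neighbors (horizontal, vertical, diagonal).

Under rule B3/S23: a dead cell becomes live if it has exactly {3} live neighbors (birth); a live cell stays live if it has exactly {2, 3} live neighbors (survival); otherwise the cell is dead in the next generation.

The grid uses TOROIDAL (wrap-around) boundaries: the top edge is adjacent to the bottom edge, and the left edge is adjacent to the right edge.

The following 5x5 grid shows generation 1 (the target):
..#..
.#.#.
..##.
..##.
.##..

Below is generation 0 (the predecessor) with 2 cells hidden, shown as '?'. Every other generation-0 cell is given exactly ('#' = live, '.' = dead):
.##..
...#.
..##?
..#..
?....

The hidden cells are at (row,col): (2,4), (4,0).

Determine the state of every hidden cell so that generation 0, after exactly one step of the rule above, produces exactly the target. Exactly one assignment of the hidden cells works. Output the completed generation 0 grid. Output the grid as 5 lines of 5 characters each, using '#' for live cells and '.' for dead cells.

Answer: .##..
...#.
..##.
..#..
.....

Derivation:
Hidden generation-0 cells (in order): (2,4), (4,0).
A hidden cell only influences target cells in its own 3x3 neighborhood. Try each of the 2^2 = 4 assignments, step the completed generation 0 forward once under B3/S23, and compare with the target:
  (2,4)=. (4,0)=. -> step reproduces the target at every cell -> ACCEPT
  (2,4)=. (4,0)=# -> step gives (0,1)='#' but target has '.' -> reject
  (2,4)=# (4,0)=. -> step gives (1,3)='.' but target has '#' -> reject
  (2,4)=# (4,0)=# -> step gives (0,1)='#' but target has '.' -> reject
Unique solution: (2,4)=dead, (4,0)=dead.
Check: live-neighbor counts of every cell in the completed generation 0:
11221
13532
02332
02231
13320
Applying B3/S23 to generation 0 with these counts gives:
..#..
.#.#.
..##.
..##.
.##..
which matches the target exactly.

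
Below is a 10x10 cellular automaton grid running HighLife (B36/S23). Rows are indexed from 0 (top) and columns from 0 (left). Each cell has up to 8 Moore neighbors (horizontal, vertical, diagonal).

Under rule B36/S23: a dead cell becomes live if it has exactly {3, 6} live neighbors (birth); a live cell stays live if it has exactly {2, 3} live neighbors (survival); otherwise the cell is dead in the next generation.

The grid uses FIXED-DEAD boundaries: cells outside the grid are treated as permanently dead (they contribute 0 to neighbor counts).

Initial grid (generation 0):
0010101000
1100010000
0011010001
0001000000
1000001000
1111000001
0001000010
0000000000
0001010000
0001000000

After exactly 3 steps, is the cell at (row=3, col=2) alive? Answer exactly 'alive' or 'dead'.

Simulating step by step:
Generation 0 (given above): 23 live cells
Generation 1: 22 live cells
0100010000
0100011000
0111000000
0011100000
1001000000
1111000000
0101000000
0000100000
0000100000
0000100000
Generation 2: 24 live cells
0000011000
1100111000
0100010000
0000100000
1010000000
1001100000
1101100000
0001100000
0001110000
0000000000
Generation 3: 19 live cells
0000101000
1100100000
1100001000
0100000000
0100100000
1000100000
1100010000
0000000000
0001010000
0000100000

Cell (3,2) at generation 3: 0 -> dead

Answer: dead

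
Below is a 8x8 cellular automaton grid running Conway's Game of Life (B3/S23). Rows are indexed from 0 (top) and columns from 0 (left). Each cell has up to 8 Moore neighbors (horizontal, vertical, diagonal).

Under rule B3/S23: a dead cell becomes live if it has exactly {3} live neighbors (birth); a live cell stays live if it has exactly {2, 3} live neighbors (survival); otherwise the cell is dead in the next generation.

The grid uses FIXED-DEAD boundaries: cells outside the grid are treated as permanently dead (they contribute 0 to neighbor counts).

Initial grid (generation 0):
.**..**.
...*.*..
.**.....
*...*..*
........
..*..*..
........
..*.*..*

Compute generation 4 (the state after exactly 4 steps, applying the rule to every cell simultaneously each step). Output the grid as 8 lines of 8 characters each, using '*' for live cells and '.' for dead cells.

Simulating step by step:
Generation 0 (given above): 16 live cells
Generation 1: 14 live cells
..*.***.
...****.
.****...
.*......
........
........
...*....
........
Generation 2: 6 live cells
......*.
.*....*.
.*......
.*.*....
........
........
........
........
Generation 3: 3 live cells
........
........
**......
..*.....
........
........
........
........
Generation 4: 2 live cells
(generation 4 grid is the final answer)

Answer: ........
........
.*......
.*......
........
........
........
........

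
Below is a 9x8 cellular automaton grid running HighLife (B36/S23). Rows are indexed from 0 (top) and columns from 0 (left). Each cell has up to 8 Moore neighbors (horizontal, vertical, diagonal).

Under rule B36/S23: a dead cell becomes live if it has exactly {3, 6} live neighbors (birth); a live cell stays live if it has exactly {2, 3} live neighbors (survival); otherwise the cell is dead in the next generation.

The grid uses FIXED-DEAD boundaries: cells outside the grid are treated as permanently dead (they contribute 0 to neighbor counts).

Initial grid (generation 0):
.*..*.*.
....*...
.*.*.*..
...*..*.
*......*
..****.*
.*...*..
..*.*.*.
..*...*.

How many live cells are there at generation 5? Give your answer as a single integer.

Answer: 21

Derivation:
Simulating step by step:
Generation 0 (given above): 23 live cells
Generation 1: 25 live cells
.....*..
..***...
..**.*..
..*.*.*.
..*..*.*
.*****..
.*......
.***..*.
...*.*..
Generation 2: 23 live cells
...**...
..*..*..
.*...*..
.**.*.*.
...*....
.*.****.
*....*..
.*.**...
...**...
Generation 3: 31 live cells
...**...
..**.*..
.*.****.
.*****..
.*....*.
..**.**.
**..*.*.
..**.*..
..***...
Generation 4: 22 live cells
..***...
......*.
.*....*.
**......
.**...*.
*.***.**
.*....*.
.....*..
..*.*...
Generation 5: 21 live cells
...*....
..**.*..
**......
*.......
.....***
*..*..**
.****.**
.....*..
........
Population at generation 5: 21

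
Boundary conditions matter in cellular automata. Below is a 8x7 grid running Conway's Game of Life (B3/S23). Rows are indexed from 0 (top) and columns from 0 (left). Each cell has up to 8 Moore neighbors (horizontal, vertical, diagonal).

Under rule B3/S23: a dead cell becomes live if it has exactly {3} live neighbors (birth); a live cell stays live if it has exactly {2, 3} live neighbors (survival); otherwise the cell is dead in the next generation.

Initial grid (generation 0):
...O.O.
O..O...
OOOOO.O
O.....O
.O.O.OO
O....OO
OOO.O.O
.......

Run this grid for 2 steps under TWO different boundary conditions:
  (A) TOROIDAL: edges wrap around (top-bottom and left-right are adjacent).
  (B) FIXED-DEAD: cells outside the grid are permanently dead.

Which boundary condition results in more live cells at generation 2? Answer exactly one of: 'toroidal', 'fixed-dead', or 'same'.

Answer: toroidal

Derivation:
Under TOROIDAL boundary, generation 2:
..O....
.....OO
...OOOO
..O..O.
.......
..O....
.O...OO
OOOOOOO
Population = 20

Under FIXED-DEAD boundary, generation 2:
.......
.O...O.
O..OOOO
O.O....
OO.....
..O....
OOO....
OO.....
Population = 17

Comparison: toroidal=20, fixed-dead=17 -> toroidal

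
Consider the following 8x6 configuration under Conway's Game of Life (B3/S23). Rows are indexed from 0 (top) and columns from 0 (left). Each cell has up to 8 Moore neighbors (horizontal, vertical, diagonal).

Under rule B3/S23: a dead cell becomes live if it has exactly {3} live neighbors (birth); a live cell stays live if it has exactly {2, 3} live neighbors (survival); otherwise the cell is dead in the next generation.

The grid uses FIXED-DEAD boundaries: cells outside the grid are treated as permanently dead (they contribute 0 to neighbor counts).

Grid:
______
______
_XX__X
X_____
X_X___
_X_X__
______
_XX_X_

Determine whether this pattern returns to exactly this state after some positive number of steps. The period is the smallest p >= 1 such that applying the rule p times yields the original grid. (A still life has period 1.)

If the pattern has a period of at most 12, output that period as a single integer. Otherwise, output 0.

Answer: 0

Derivation:
Simulating and comparing each generation to the original:
Gen 0 (original, given above): 11 live cells
Gen 1: 9 live cells, differs from original
Gen 2: 9 live cells, differs from original
Gen 3: 9 live cells, differs from original
Gen 4: 9 live cells, differs from original
Gen 5: 11 live cells, differs from original
Gen 6: 14 live cells, differs from original
Gen 7: 12 live cells, differs from original
Gen 8: 21 live cells, differs from original
Gen 9: 13 live cells, differs from original
Gen 10: 21 live cells, differs from original
Gen 11: 13 live cells, differs from original
Gen 12: 11 live cells, differs from original
No period found within 12 steps.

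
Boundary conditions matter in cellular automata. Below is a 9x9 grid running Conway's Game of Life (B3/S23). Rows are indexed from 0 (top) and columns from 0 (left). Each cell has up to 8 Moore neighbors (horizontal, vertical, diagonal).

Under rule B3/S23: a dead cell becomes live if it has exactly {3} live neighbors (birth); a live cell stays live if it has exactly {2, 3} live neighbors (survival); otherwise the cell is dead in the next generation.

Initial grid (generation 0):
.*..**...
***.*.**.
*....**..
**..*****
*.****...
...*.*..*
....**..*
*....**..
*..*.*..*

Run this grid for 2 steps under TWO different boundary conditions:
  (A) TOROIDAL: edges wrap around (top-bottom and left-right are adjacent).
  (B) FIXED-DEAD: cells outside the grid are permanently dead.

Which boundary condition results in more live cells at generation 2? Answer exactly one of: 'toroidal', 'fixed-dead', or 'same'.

Under TOROIDAL boundary, generation 2:
..**...*.
.**.*..**
....*..*.
.**......
..**...**
*........
.........
......*..
**....*..
Population = 21

Under FIXED-DEAD boundary, generation 2:
*....**..
*.....**.
....*..**
..*....**
..**...*.
.*.....*.
.......*.
.......*.
.....***.
Population = 22

Comparison: toroidal=21, fixed-dead=22 -> fixed-dead

Answer: fixed-dead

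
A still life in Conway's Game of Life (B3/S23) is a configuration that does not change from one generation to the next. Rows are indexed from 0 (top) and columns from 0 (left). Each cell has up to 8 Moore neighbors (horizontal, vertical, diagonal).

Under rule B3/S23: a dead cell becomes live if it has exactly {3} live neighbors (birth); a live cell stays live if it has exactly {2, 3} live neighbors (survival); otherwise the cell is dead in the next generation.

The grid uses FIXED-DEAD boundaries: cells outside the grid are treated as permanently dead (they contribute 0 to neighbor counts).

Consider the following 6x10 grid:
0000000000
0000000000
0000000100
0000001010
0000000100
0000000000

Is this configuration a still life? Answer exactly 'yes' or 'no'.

Answer: yes

Derivation:
Compute generation 1 and compare to generation 0 (given above):
Generation 1:
0000000000
0000000000
0000000100
0000001010
0000000100
0000000000
The grids are IDENTICAL -> still life.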